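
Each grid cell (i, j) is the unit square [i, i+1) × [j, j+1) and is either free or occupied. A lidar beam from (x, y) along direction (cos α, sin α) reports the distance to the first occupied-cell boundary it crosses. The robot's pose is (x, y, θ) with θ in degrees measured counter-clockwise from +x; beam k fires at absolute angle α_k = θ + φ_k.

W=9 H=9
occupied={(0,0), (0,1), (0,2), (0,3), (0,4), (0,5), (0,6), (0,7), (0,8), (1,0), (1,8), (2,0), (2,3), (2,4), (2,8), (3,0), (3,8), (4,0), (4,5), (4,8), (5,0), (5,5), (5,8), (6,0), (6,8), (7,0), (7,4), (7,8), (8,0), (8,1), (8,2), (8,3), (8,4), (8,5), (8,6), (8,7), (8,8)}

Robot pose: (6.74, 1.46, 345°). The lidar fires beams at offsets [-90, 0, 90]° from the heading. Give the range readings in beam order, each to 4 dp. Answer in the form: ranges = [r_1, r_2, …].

ranges = [0.4762, 1.3044, 2.6296]

beam 1: φ=-90°, α=255°
  dir = (cos 255°, sin 255°) = (-0.2588, -0.9659); from cell (6,1)
  next x-line at t=2.8591, next y-line at t=0.4762; Δt_x=3.8637, Δt_y=1.0353
    y: enter (6,0) at t=0.4762 ← occupied
  → r_1 = 0.4762
beam 2: φ=0°, α=345°
  dir = (cos 345°, sin 345°) = (0.9659, -0.2588); from cell (6,1)
  next x-line at t=0.2692, next y-line at t=1.7773; Δt_x=1.0353, Δt_y=3.8637
    x: enter (7,1) at t=0.2692
    x: enter (8,1) at t=1.3044 ← occupied
  → r_2 = 1.3044
beam 3: φ=90°, α=75°
  dir = (cos 75°, sin 75°) = (0.2588, 0.9659); from cell (6,1)
  next x-line at t=1.0046, next y-line at t=0.5590; Δt_x=3.8637, Δt_y=1.0353
    y: enter (6,2) at t=0.5590
    x: enter (7,2) at t=1.0046
    y: enter (7,3) at t=1.5943
    y: enter (7,4) at t=2.6296 ← occupied
  → r_3 = 2.6296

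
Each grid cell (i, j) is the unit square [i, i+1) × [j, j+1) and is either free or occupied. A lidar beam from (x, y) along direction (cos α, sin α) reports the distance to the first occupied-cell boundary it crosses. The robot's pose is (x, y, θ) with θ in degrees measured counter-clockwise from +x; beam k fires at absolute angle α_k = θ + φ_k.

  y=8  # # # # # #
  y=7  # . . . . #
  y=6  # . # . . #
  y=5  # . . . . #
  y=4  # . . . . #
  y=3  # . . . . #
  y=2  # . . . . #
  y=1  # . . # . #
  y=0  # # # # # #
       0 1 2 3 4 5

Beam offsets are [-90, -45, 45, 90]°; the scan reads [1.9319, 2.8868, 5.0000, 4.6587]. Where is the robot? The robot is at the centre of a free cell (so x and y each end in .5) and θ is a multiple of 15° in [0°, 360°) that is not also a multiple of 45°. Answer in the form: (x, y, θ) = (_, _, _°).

Enumerate (i+0.5, j+0.5, θ) over the 26 free cells and 16 admissible headings. For each, cast all 4 beams and compare to the given ranges.
  (4.5, 5.5, 15°): beam 2 = 0.5774 ≠ 2.8868 ✗
  (4.5, 6.5, 285°): beam 1 = 1.5529 ≠ 1.9319 ✗
  (1.5, 5.5, 240°): beam 1 = 0.5774 ≠ 1.9319 ✗
  (1.5, 5.5, 165°): beam 1 = 2.5882 ≠ 1.9319 ✗
  …
  (2.5, 3.5, 15°): r_1=1.9319, r_2=2.8868, r_3=5.0000, r_4=4.6587 — all match ✓
No second candidate reproduces the full scan.

(x, y, θ) = (2.5, 3.5, 15°)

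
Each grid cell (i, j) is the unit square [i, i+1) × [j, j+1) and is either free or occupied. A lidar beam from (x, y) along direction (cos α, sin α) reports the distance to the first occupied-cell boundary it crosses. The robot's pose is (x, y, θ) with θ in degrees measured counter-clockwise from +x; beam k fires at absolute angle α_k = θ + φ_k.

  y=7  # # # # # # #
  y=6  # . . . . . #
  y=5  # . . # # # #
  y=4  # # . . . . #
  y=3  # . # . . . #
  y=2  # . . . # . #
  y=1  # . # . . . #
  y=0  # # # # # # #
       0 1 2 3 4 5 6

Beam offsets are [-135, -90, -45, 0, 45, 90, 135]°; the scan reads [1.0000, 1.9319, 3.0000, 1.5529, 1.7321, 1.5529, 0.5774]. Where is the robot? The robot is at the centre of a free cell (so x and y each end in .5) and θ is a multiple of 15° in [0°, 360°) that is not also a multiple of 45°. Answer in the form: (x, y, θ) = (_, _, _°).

(x, y, θ) = (4.5, 4.5, 285°)

Candidates: 23 free-cell centres × 16 headings = 368 poses. Raycast each; keep the one whose scan matches to 4 dp.
  (4.5, 3.5, 15°): beam 1 = 0.5774 ≠ 1.0000 ✗
  (5.5, 3.5, 105°): beam 1 = 0.5774 ≠ 1.0000 ✗
  (1.5, 5.5, 120°): beam 1 = 1.5529 ≠ 1.0000 ✗
  (4.5, 1.5, 105°): beam 2 = 1.5529 ≠ 1.9319 ✗
  …
  (4.5, 4.5, 285°): r_1=1.0000, r_2=1.9319, r_3=3.0000, r_4=1.5529, r_5=1.7321, r_6=1.5529, r_7=0.5774 — all match ✓
No second candidate reproduces the full scan.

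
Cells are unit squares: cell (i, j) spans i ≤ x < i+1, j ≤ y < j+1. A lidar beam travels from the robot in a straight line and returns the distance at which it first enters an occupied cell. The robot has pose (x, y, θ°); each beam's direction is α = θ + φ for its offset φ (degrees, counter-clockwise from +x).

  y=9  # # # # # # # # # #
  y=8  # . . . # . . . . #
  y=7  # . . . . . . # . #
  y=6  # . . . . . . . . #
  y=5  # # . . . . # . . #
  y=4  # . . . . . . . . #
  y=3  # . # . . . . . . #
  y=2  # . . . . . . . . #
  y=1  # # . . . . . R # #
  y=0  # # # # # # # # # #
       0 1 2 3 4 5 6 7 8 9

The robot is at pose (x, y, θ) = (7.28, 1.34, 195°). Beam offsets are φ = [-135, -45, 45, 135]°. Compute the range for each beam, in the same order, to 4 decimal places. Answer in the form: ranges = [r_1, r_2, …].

ranges = [3.4400, 4.9421, 0.3926, 0.6800]

beam 1: φ=-135°, α=60°
  dir = (cos 60°, sin 60°) = (0.5000, 0.8660); from cell (7,1)
  next x-line at t=1.4400, next y-line at t=0.7621; Δt_x=2.0000, Δt_y=1.1547
    y: enter (7,2) at t=0.7621
    x: enter (8,2) at t=1.4400
    y: enter (8,3) at t=1.9168
    y: enter (8,4) at t=3.0715
    x: enter (9,4) at t=3.4400 ← occupied
  → r_1 = 3.4400
beam 2: φ=-45°, α=150°
  dir = (cos 150°, sin 150°) = (-0.8660, 0.5000); from cell (7,1)
  next x-line at t=0.3233, next y-line at t=1.3200; Δt_x=1.1547, Δt_y=2.0000
    x: enter (6,1) at t=0.3233
    y: enter (6,2) at t=1.3200
    x: enter (5,2) at t=1.4780
    x: enter (4,2) at t=2.6327
    y: enter (4,3) at t=3.3200
    x: enter (3,3) at t=3.7874
    x: enter (2,3) at t=4.9421 ← occupied
  → r_2 = 4.9421
beam 3: φ=45°, α=240°
  dir = (cos 240°, sin 240°) = (-0.5000, -0.8660); from cell (7,1)
  next x-line at t=0.5600, next y-line at t=0.3926; Δt_x=2.0000, Δt_y=1.1547
    y: enter (7,0) at t=0.3926 ← occupied
  → r_3 = 0.3926
beam 4: φ=135°, α=330°
  dir = (cos 330°, sin 330°) = (0.8660, -0.5000); from cell (7,1)
  next x-line at t=0.8314, next y-line at t=0.6800; Δt_x=1.1547, Δt_y=2.0000
    y: enter (7,0) at t=0.6800 ← occupied
  → r_4 = 0.6800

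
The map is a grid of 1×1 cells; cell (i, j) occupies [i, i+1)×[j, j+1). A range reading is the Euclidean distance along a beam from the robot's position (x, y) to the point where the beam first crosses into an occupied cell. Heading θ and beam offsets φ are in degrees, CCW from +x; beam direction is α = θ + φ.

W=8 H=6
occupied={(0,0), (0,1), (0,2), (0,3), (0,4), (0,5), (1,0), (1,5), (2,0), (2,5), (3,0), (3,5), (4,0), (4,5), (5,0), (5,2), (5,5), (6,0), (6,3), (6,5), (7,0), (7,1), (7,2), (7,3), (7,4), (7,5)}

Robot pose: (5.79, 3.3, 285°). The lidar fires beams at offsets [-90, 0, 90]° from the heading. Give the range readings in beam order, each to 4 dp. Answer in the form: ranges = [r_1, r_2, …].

ranges = [4.9590, 0.3106, 0.2174]

beam 1: φ=-90°, α=195°
  dir = (cos 195°, sin 195°) = (-0.9659, -0.2588); from cell (5,3)
  next x-line at t=0.8179, next y-line at t=1.1591; Δt_x=1.0353, Δt_y=3.8637
    x: enter (4,3) at t=0.8179
    y: enter (4,2) at t=1.1591
    x: enter (3,2) at t=1.8531
    x: enter (2,2) at t=2.8884
    x: enter (1,2) at t=3.9237
    x: enter (0,2) at t=4.9590 ← occupied
  → r_1 = 4.9590
beam 2: φ=0°, α=285°
  dir = (cos 285°, sin 285°) = (0.2588, -0.9659); from cell (5,3)
  next x-line at t=0.8114, next y-line at t=0.3106; Δt_x=3.8637, Δt_y=1.0353
    y: enter (5,2) at t=0.3106 ← occupied
  → r_2 = 0.3106
beam 3: φ=90°, α=15°
  dir = (cos 15°, sin 15°) = (0.9659, 0.2588); from cell (5,3)
  next x-line at t=0.2174, next y-line at t=2.7046; Δt_x=1.0353, Δt_y=3.8637
    x: enter (6,3) at t=0.2174 ← occupied
  → r_3 = 0.2174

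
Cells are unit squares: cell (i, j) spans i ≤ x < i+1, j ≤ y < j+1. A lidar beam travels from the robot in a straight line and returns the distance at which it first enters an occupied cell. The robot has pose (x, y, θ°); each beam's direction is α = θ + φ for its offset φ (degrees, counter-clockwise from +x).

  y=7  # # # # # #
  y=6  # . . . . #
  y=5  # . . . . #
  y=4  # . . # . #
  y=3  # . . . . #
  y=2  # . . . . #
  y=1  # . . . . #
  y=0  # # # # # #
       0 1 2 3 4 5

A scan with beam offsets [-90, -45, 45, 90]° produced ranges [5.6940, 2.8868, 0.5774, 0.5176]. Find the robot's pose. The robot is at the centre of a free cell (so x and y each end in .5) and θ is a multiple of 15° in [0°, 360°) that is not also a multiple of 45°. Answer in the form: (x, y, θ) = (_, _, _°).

(x, y, θ) = (3.5, 1.5, 195°)

Candidates: 23 free-cell centres × 16 headings = 368 poses. Raycast each; keep the one whose scan matches to 4 dp.
  (2.5, 5.5, 15°): beam 1 = 4.6587 ≠ 5.6940 ✗
  (4.5, 1.5, 15°): beam 1 = 0.5176 ≠ 5.6940 ✗
  (1.5, 5.5, 195°): beam 1 = 1.5529 ≠ 5.6940 ✗
  (3.5, 2.5, 60°): beam 1 = 1.7321 ≠ 5.6940 ✗
  …
  (3.5, 1.5, 195°): r_1=5.6940, r_2=2.8868, r_3=0.5774, r_4=0.5176 — all match ✓
Only this pose fits every beam.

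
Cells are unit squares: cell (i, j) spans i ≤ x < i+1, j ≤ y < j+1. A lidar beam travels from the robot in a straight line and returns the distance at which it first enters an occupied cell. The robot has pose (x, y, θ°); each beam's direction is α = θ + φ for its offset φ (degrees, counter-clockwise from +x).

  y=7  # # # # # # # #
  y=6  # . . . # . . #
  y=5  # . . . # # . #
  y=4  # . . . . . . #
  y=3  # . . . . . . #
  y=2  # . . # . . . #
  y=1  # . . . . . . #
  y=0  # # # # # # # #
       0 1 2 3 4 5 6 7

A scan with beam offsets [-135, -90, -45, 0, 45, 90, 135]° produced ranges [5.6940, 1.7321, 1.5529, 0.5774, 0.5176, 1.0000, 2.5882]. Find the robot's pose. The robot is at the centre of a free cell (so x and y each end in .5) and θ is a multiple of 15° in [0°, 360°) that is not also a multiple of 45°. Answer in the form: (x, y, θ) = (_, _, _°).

The pose lattice has 32·16 = 512 candidates. Test each by forward raycasting.
  (6.5, 6.5, 165°): beam 1 = 0.5774 ≠ 5.6940 ✗
  (2.5, 6.5, 15°): beam 1 = 3.0000 ≠ 5.6940 ✗
  (4.5, 2.5, 30°): beam 1 = 1.5529 ≠ 5.6940 ✗
  (3.5, 3.5, 345°): beam 1 = 2.8868 ≠ 5.6940 ✗
  …
  (6.5, 2.5, 330°): r_1=5.6940, r_2=1.7321, r_3=1.5529, r_4=0.5774, r_5=0.5176, r_6=1.0000, r_7=2.5882 — all match ✓
Only this pose fits every beam.

(x, y, θ) = (6.5, 2.5, 330°)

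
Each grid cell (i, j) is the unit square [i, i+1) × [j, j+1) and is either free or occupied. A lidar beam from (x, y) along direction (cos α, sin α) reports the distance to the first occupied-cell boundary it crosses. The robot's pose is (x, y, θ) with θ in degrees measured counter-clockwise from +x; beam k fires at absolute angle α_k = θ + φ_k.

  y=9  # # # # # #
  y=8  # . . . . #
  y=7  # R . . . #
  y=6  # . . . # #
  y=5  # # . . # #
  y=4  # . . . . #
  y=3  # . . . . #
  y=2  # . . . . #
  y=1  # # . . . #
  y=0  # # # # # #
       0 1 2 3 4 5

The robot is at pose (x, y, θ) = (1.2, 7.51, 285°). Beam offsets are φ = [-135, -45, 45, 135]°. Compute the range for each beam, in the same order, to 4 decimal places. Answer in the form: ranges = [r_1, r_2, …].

ranges = [0.2309, 0.4000, 3.2332, 1.7205]

beam 1: φ=-135°, α=150°
  direction (-0.8660, 0.5000); cell (1,7); t to first gridline: x 0.2309, y 0.9800 (then +1.1547 / +2.0000)
    (0,7) via x @ 0.2309  # hit
  → r_1 = 0.2309
beam 2: φ=-45°, α=240°
  direction (-0.5000, -0.8660); cell (1,7); t to first gridline: x 0.4000, y 0.5889 (then +2.0000 / +1.1547)
    (0,7) via x @ 0.4000  # hit
  → r_2 = 0.4000
beam 3: φ=45°, α=330°
  direction (0.8660, -0.5000); cell (1,7); t to first gridline: x 0.9238, y 1.0200 (then +1.1547 / +2.0000)
    (2,7) via x @ 0.9238
    (2,6) via y @ 1.0200
    (3,6) via x @ 2.0785
    (3,5) via y @ 3.0200
    (4,5) via x @ 3.2332  # hit
  → r_3 = 3.2332
beam 4: φ=135°, α=60°
  direction (0.5000, 0.8660); cell (1,7); t to first gridline: x 1.6000, y 0.5658 (then +2.0000 / +1.1547)
    (1,8) via y @ 0.5658
    (2,8) via x @ 1.6000
    (2,9) via y @ 1.7205  # hit
  → r_4 = 1.7205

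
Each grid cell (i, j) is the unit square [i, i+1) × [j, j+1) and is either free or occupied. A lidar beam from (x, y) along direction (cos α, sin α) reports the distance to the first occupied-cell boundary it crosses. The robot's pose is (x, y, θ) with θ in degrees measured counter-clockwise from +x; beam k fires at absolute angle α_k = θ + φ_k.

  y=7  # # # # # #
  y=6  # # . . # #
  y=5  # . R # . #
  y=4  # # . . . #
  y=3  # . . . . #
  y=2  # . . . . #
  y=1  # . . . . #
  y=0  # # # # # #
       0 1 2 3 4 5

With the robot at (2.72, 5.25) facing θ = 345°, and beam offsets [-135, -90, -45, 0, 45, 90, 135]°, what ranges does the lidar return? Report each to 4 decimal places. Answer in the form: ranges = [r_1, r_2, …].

beam 1: φ=-135°, α=210°
  direction (-0.8660, -0.5000); cell (2,5); t to first gridline: x 0.8314, y 0.5000 (then +1.1547 / +2.0000)
    (2,4) via y @ 0.5000
    (1,4) via x @ 0.8314  # hit
  → r_1 = 0.8314
beam 2: φ=-90°, α=255°
  direction (-0.2588, -0.9659); cell (2,5); t to first gridline: x 2.7819, y 0.2588 (then +3.8637 / +1.0353)
    (2,4) via y @ 0.2588
    (2,3) via y @ 1.2941
    (2,2) via y @ 2.3294
    (1,2) via x @ 2.7819
    (1,1) via y @ 3.3646
    (1,0) via y @ 4.3999  # hit
  → r_2 = 4.3999
beam 3: φ=-45°, α=300°
  direction (0.5000, -0.8660); cell (2,5); t to first gridline: x 0.5600, y 0.2887 (then +2.0000 / +1.1547)
    (2,4) via y @ 0.2887
    (3,4) via x @ 0.5600
    (3,3) via y @ 1.4434
    (4,3) via x @ 2.5600
    (4,2) via y @ 2.5981
    (4,1) via y @ 3.7528
    (5,1) via x @ 4.5600  # hit
  → r_3 = 4.5600
beam 4: φ=0°, α=345°
  direction (0.9659, -0.2588); cell (2,5); t to first gridline: x 0.2899, y 0.9659 (then +1.0353 / +3.8637)
    (3,5) via x @ 0.2899  # hit
  → r_4 = 0.2899
beam 5: φ=45°, α=30°
  direction (0.8660, 0.5000); cell (2,5); t to first gridline: x 0.3233, y 1.5000 (then +1.1547 / +2.0000)
    (3,5) via x @ 0.3233  # hit
  → r_5 = 0.3233
beam 6: φ=90°, α=75°
  direction (0.2588, 0.9659); cell (2,5); t to first gridline: x 1.0818, y 0.7765 (then +3.8637 / +1.0353)
    (2,6) via y @ 0.7765
    (3,6) via x @ 1.0818
    (3,7) via y @ 1.8117  # hit
  → r_6 = 1.8117
beam 7: φ=135°, α=120°
  direction (-0.5000, 0.8660); cell (2,5); t to first gridline: x 1.4400, y 0.8660 (then +2.0000 / +1.1547)
    (2,6) via y @ 0.8660
    (1,6) via x @ 1.4400  # hit
  → r_7 = 1.4400

ranges = [0.8314, 4.3999, 4.5600, 0.2899, 0.3233, 1.8117, 1.4400]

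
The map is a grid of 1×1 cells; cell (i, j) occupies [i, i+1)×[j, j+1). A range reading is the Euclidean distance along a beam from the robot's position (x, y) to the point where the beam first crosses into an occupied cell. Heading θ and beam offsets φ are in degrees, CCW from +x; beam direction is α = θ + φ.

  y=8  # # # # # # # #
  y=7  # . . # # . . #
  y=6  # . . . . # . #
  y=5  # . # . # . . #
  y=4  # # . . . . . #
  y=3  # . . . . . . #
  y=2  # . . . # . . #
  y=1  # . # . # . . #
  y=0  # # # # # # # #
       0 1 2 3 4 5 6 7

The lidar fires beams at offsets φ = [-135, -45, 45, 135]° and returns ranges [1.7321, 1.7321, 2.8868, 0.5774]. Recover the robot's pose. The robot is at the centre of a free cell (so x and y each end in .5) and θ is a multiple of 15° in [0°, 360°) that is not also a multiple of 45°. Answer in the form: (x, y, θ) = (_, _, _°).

(x, y, θ) = (5.5, 2.5, 75°)

Enumerate (i+0.5, j+0.5, θ) over the 33 free cells and 16 admissible headings. For each, cast all 4 beams and compare to the given ranges.
  (1.5, 3.5, 165°): beam 1 = 3.0000 ≠ 1.7321 ✗
  (5.5, 7.5, 345°): beam 1 = 0.5774 ≠ 1.7321 ✗
  (5.5, 2.5, 60°): beam 1 = 1.5529 ≠ 1.7321 ✗
  (1.5, 1.5, 75°): beam 1 = 0.5774 ≠ 1.7321 ✗
  (1.5, 2.5, 300°): beam 1 = 0.5176 ≠ 1.7321 ✗
  …
  (5.5, 2.5, 75°): r_1=1.7321, r_2=1.7321, r_3=2.8868, r_4=0.5774 — all match ✓
Only this pose fits every beam.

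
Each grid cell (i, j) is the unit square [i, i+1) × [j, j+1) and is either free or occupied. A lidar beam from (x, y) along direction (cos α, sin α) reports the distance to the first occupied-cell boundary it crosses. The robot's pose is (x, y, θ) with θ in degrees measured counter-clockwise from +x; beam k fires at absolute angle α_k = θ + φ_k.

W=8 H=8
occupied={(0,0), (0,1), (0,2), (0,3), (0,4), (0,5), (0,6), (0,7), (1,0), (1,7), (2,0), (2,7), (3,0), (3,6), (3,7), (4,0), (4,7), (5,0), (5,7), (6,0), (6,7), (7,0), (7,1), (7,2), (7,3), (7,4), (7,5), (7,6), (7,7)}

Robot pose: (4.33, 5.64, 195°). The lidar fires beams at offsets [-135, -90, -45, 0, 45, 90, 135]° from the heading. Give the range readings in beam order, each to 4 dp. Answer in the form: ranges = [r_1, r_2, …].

ranges = [1.5704, 1.2750, 0.7200, 3.4475, 5.3578, 4.8037, 3.0831]

beam 1: φ=-135°, α=60°
  dir = (cos 60°, sin 60°) = (0.5000, 0.8660); from cell (4,5)
  next x-line at t=1.3400, next y-line at t=0.4157; Δt_x=2.0000, Δt_y=1.1547
    y: enter (4,6) at t=0.4157
    x: enter (5,6) at t=1.3400
    y: enter (5,7) at t=1.5704 ← occupied
  → r_1 = 1.5704
beam 2: φ=-90°, α=105°
  dir = (cos 105°, sin 105°) = (-0.2588, 0.9659); from cell (4,5)
  next x-line at t=1.2750, next y-line at t=0.3727; Δt_x=3.8637, Δt_y=1.0353
    y: enter (4,6) at t=0.3727
    x: enter (3,6) at t=1.2750 ← occupied
  → r_2 = 1.2750
beam 3: φ=-45°, α=150°
  dir = (cos 150°, sin 150°) = (-0.8660, 0.5000); from cell (4,5)
  next x-line at t=0.3811, next y-line at t=0.7200; Δt_x=1.1547, Δt_y=2.0000
    x: enter (3,5) at t=0.3811
    y: enter (3,6) at t=0.7200 ← occupied
  → r_3 = 0.7200
beam 4: φ=0°, α=195°
  dir = (cos 195°, sin 195°) = (-0.9659, -0.2588); from cell (4,5)
  next x-line at t=0.3416, next y-line at t=2.4728; Δt_x=1.0353, Δt_y=3.8637
    x: enter (3,5) at t=0.3416
    x: enter (2,5) at t=1.3769
    x: enter (1,5) at t=2.4122
    y: enter (1,4) at t=2.4728
    x: enter (0,4) at t=3.4475 ← occupied
  → r_4 = 3.4475
beam 5: φ=45°, α=240°
  dir = (cos 240°, sin 240°) = (-0.5000, -0.8660); from cell (4,5)
  next x-line at t=0.6600, next y-line at t=0.7390; Δt_x=2.0000, Δt_y=1.1547
    x: enter (3,5) at t=0.6600
    y: enter (3,4) at t=0.7390
    y: enter (3,3) at t=1.8937
    x: enter (2,3) at t=2.6600
    y: enter (2,2) at t=3.0484
    y: enter (2,1) at t=4.2031
    x: enter (1,1) at t=4.6600
    y: enter (1,0) at t=5.3578 ← occupied
  → r_5 = 5.3578
beam 6: φ=90°, α=285°
  dir = (cos 285°, sin 285°) = (0.2588, -0.9659); from cell (4,5)
  next x-line at t=2.5887, next y-line at t=0.6626; Δt_x=3.8637, Δt_y=1.0353
    y: enter (4,4) at t=0.6626
    y: enter (4,3) at t=1.6979
    x: enter (5,3) at t=2.5887
    y: enter (5,2) at t=2.7331
    y: enter (5,1) at t=3.7684
    y: enter (5,0) at t=4.8037 ← occupied
  → r_6 = 4.8037
beam 7: φ=135°, α=330°
  dir = (cos 330°, sin 330°) = (0.8660, -0.5000); from cell (4,5)
  next x-line at t=0.7736, next y-line at t=1.2800; Δt_x=1.1547, Δt_y=2.0000
    x: enter (5,5) at t=0.7736
    y: enter (5,4) at t=1.2800
    x: enter (6,4) at t=1.9283
    x: enter (7,4) at t=3.0831 ← occupied
  → r_7 = 3.0831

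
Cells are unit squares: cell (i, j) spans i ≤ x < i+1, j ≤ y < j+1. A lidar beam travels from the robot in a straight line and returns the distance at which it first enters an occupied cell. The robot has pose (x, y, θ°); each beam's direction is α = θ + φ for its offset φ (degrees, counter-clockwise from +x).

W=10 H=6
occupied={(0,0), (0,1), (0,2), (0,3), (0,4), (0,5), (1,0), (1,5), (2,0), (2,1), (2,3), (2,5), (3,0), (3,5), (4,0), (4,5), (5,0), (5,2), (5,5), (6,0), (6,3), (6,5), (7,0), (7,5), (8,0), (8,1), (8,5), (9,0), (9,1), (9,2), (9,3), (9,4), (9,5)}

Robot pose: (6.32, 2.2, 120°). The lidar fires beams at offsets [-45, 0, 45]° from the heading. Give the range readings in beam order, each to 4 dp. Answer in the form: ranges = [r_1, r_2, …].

beam 1: φ=-45°, α=75°
  cosα=0.2588 sinα=0.9659 | (6,2) | tMaxX 2.6273 tMaxY 0.8282 | tΔX 3.8637 tΔY 1.0353
    t=0.8282 [y] (6,3) — stop
  → r_1 = 0.8282
beam 2: φ=0°, α=120°
  cosα=-0.5000 sinα=0.8660 | (6,2) | tMaxX 0.6400 tMaxY 0.9238 | tΔX 2.0000 tΔY 1.1547
    t=0.6400 [x] (5,2) — stop
  → r_2 = 0.6400
beam 3: φ=45°, α=165°
  cosα=-0.9659 sinα=0.2588 | (6,2) | tMaxX 0.3313 tMaxY 3.0910 | tΔX 1.0353 tΔY 3.8637
    t=0.3313 [x] (5,2) — stop
  → r_3 = 0.3313

ranges = [0.8282, 0.6400, 0.3313]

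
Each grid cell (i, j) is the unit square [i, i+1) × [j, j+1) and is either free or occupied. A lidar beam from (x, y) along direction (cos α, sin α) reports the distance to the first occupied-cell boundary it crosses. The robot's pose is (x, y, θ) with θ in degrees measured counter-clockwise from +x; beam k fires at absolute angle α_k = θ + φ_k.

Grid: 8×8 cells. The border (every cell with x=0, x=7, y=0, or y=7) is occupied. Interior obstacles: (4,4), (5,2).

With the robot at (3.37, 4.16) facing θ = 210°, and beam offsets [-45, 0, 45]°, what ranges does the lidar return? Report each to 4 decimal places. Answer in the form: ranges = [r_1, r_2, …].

ranges = [2.4536, 2.7366, 3.2715]

beam 1: φ=-45°, α=165°
  cosα=-0.9659 sinα=0.2588 | (3,4) | tMaxX 0.3831 tMaxY 3.2455 | tΔX 1.0353 tΔY 3.8637
    t=0.3831 [x] (2,4)
    t=1.4183 [x] (1,4)
    t=2.4536 [x] (0,4) — stop
  → r_1 = 2.4536
beam 2: φ=0°, α=210°
  cosα=-0.8660 sinα=-0.5000 | (3,4) | tMaxX 0.4272 tMaxY 0.3200 | tΔX 1.1547 tΔY 2.0000
    t=0.3200 [y] (3,3)
    t=0.4272 [x] (2,3)
    t=1.5819 [x] (1,3)
    t=2.3200 [y] (1,2)
    t=2.7366 [x] (0,2) — stop
  → r_2 = 2.7366
beam 3: φ=45°, α=255°
  cosα=-0.2588 sinα=-0.9659 | (3,4) | tMaxX 1.4296 tMaxY 0.1656 | tΔX 3.8637 tΔY 1.0353
    t=0.1656 [y] (3,3)
    t=1.2009 [y] (3,2)
    t=1.4296 [x] (2,2)
    t=2.2362 [y] (2,1)
    t=3.2715 [y] (2,0) — stop
  → r_3 = 3.2715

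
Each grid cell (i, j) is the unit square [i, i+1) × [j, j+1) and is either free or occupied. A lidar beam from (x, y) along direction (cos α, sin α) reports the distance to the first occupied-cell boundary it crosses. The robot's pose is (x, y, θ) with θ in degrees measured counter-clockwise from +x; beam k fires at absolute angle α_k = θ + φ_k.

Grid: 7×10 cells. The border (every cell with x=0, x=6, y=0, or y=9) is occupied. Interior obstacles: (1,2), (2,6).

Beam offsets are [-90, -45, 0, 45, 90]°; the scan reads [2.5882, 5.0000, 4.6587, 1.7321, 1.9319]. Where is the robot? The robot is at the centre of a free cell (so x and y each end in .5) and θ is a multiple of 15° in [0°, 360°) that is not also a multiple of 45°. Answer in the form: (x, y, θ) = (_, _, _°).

(x, y, θ) = (3.5, 1.5, 105°)

The pose lattice has 38·16 = 608 candidates. Test each by forward raycasting.
  (4.5, 6.5, 30°): beam 1 = 3.0000 ≠ 2.5882 ✗
  (2.5, 4.5, 105°): beam 1 = 3.6235 ≠ 2.5882 ✗
  (4.5, 5.5, 150°): beam 1 = 3.0000 ≠ 2.5882 ✗
  …
  (3.5, 1.5, 105°): r_1=2.5882, r_2=5.0000, r_3=4.6587, r_4=1.7321, r_5=1.9319 — all match ✓
No second candidate reproduces the full scan.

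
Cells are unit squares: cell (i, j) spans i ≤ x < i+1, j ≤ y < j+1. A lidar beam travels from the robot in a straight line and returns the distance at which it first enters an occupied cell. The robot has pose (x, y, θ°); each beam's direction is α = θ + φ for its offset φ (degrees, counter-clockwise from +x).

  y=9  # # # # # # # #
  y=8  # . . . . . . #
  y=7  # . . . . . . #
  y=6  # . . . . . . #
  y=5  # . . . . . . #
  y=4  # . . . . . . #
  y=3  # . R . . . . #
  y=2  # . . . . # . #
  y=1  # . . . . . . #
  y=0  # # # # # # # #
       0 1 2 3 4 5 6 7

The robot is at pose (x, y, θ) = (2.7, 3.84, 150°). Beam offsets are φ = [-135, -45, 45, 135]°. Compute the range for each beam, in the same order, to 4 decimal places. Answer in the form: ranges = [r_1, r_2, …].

beam 1: φ=-135°, α=15°
  dir = (cos 15°, sin 15°) = (0.9659, 0.2588); from cell (2,3)
  next x-line at t=0.3106, next y-line at t=0.6182; Δt_x=1.0353, Δt_y=3.8637
    x: enter (3,3) at t=0.3106
    y: enter (3,4) at t=0.6182
    x: enter (4,4) at t=1.3459
    x: enter (5,4) at t=2.3811
    x: enter (6,4) at t=3.4164
    x: enter (7,4) at t=4.4517 ← occupied
  → r_1 = 4.4517
beam 2: φ=-45°, α=105°
  dir = (cos 105°, sin 105°) = (-0.2588, 0.9659); from cell (2,3)
  next x-line at t=2.7046, next y-line at t=0.1656; Δt_x=3.8637, Δt_y=1.0353
    y: enter (2,4) at t=0.1656
    y: enter (2,5) at t=1.2009
    y: enter (2,6) at t=2.2362
    x: enter (1,6) at t=2.7046
    y: enter (1,7) at t=3.2715
    y: enter (1,8) at t=4.3067
    y: enter (1,9) at t=5.3420 ← occupied
  → r_2 = 5.3420
beam 3: φ=45°, α=195°
  dir = (cos 195°, sin 195°) = (-0.9659, -0.2588); from cell (2,3)
  next x-line at t=0.7247, next y-line at t=3.2455; Δt_x=1.0353, Δt_y=3.8637
    x: enter (1,3) at t=0.7247
    x: enter (0,3) at t=1.7600 ← occupied
  → r_3 = 1.7600
beam 4: φ=135°, α=285°
  dir = (cos 285°, sin 285°) = (0.2588, -0.9659); from cell (2,3)
  next x-line at t=1.1591, next y-line at t=0.8696; Δt_x=3.8637, Δt_y=1.0353
    y: enter (2,2) at t=0.8696
    x: enter (3,2) at t=1.1591
    y: enter (3,1) at t=1.9049
    y: enter (3,0) at t=2.9402 ← occupied
  → r_4 = 2.9402

ranges = [4.4517, 5.3420, 1.7600, 2.9402]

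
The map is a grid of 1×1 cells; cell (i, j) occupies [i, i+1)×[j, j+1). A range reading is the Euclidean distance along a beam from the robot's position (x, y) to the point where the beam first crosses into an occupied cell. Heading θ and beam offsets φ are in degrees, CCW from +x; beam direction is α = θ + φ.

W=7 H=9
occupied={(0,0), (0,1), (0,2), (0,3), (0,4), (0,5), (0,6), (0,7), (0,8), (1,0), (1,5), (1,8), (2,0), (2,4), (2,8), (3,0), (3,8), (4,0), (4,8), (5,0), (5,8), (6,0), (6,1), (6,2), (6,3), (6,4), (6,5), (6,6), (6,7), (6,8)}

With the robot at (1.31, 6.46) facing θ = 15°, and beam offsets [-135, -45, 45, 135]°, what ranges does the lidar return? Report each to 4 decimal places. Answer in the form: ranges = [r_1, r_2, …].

beam 1: φ=-135°, α=240°
  d=(-0.5000,-0.8660)  start (1,6)  tX=0.6200 tY=0.5312  stride 1/|dx|=2.0000 1/|dy|=1.1547
    cross y-line → (1,5), t=0.5312 (wall)
  → r_1 = 0.5312
beam 2: φ=-45°, α=330°
  d=(0.8660,-0.5000)  start (1,6)  tX=0.7967 tY=0.9200  stride 1/|dx|=1.1547 1/|dy|=2.0000
    cross x-line → (2,6), t=0.7967
    cross y-line → (2,5), t=0.9200
    cross x-line → (3,5), t=1.9514
    cross y-line → (3,4), t=2.9200
    cross x-line → (4,4), t=3.1061
    cross x-line → (5,4), t=4.2608
    cross y-line → (5,3), t=4.9200
    cross x-line → (6,3), t=5.4155 (wall)
  → r_2 = 5.4155
beam 3: φ=45°, α=60°
  d=(0.5000,0.8660)  start (1,6)  tX=1.3800 tY=0.6235  stride 1/|dx|=2.0000 1/|dy|=1.1547
    cross y-line → (1,7), t=0.6235
    cross x-line → (2,7), t=1.3800
    cross y-line → (2,8), t=1.7782 (wall)
  → r_3 = 1.7782
beam 4: φ=135°, α=150°
  d=(-0.8660,0.5000)  start (1,6)  tX=0.3580 tY=1.0800  stride 1/|dx|=1.1547 1/|dy|=2.0000
    cross x-line → (0,6), t=0.3580 (wall)
  → r_4 = 0.3580

ranges = [0.5312, 5.4155, 1.7782, 0.3580]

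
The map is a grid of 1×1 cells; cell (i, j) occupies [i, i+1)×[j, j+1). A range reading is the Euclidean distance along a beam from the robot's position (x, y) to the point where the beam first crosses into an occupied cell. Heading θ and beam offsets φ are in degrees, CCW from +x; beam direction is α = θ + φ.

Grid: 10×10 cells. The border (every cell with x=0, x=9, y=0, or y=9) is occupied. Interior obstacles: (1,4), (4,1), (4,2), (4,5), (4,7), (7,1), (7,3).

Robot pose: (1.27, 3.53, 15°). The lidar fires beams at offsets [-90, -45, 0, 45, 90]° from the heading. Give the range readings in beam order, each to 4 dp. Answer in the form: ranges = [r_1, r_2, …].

beam 1: φ=-90°, α=285°
  direction (0.2588, -0.9659); cell (1,3); t to first gridline: x 2.8205, y 0.5487 (then +3.8637 / +1.0353)
    (1,2) via y @ 0.5487
    (1,1) via y @ 1.5840
    (1,0) via y @ 2.6192  # hit
  → r_1 = 2.6192
beam 2: φ=-45°, α=330°
  direction (0.8660, -0.5000); cell (1,3); t to first gridline: x 0.8429, y 1.0600 (then +1.1547 / +2.0000)
    (2,3) via x @ 0.8429
    (2,2) via y @ 1.0600
    (3,2) via x @ 1.9976
    (3,1) via y @ 3.0600
    (4,1) via x @ 3.1523  # hit
  → r_2 = 3.1523
beam 3: φ=0°, α=15°
  direction (0.9659, 0.2588); cell (1,3); t to first gridline: x 0.7558, y 1.8159 (then +1.0353 / +3.8637)
    (2,3) via x @ 0.7558
    (3,3) via x @ 1.7910
    (3,4) via y @ 1.8159
    (4,4) via x @ 2.8263
    (5,4) via x @ 3.8616
    (6,4) via x @ 4.8969
    (6,5) via y @ 5.6796
    (7,5) via x @ 5.9321
    (8,5) via x @ 6.9674
    (9,5) via x @ 8.0027  # hit
  → r_3 = 8.0027
beam 4: φ=45°, α=60°
  direction (0.5000, 0.8660); cell (1,3); t to first gridline: x 1.4600, y 0.5427 (then +2.0000 / +1.1547)
    (1,4) via y @ 0.5427  # hit
  → r_4 = 0.5427
beam 5: φ=90°, α=105°
  direction (-0.2588, 0.9659); cell (1,3); t to first gridline: x 1.0432, y 0.4866 (then +3.8637 / +1.0353)
    (1,4) via y @ 0.4866  # hit
  → r_5 = 0.4866

ranges = [2.6192, 3.1523, 8.0027, 0.5427, 0.4866]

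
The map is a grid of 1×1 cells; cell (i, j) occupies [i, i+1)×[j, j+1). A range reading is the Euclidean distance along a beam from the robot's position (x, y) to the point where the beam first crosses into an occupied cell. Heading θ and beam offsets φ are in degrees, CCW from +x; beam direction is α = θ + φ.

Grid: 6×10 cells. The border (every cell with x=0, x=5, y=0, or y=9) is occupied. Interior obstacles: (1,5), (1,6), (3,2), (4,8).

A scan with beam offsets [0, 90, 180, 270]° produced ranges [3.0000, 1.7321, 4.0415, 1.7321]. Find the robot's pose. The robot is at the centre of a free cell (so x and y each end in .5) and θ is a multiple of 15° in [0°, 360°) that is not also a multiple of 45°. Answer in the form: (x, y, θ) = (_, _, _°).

(x, y, θ) = (3.5, 4.5, 60°)

Candidates: 28 free-cell centres × 16 headings = 448 poses. Raycast each; keep the one whose scan matches to 4 dp.
  (2.5, 1.5, 255°): beam 1 = 0.5176 ≠ 3.0000 ✗
  (2.5, 8.5, 120°): beam 1 = 0.5774 ≠ 3.0000 ✗
  (1.5, 4.5, 75°): beam 1 = 0.5176 ≠ 3.0000 ✗
  (2.5, 4.5, 60°): beam 1 = 4.0415 ≠ 3.0000 ✗
  (2.5, 4.5, 165°): beam 1 = 1.5529 ≠ 3.0000 ✗
  …
  (3.5, 4.5, 60°): r_1=3.0000, r_2=1.7321, r_3=4.0415, r_4=1.7321 — all match ✓
Only this pose fits every beam.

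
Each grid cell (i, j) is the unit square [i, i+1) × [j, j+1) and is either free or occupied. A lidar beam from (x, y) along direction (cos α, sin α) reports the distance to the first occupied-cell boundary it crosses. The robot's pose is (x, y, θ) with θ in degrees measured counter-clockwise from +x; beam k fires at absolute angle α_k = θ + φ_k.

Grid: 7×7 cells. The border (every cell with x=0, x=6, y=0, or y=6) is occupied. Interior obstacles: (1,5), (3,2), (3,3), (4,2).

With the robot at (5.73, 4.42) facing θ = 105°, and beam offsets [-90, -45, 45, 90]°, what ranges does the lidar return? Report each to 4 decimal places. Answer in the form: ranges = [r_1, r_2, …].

ranges = [0.2795, 0.5400, 3.1600, 1.7910]

beam 1: φ=-90°, α=15°
  dir = (cos 15°, sin 15°) = (0.9659, 0.2588); from cell (5,4)
  next x-line at t=0.2795, next y-line at t=2.2409; Δt_x=1.0353, Δt_y=3.8637
    x: enter (6,4) at t=0.2795 ← occupied
  → r_1 = 0.2795
beam 2: φ=-45°, α=60°
  dir = (cos 60°, sin 60°) = (0.5000, 0.8660); from cell (5,4)
  next x-line at t=0.5400, next y-line at t=0.6697; Δt_x=2.0000, Δt_y=1.1547
    x: enter (6,4) at t=0.5400 ← occupied
  → r_2 = 0.5400
beam 3: φ=45°, α=150°
  dir = (cos 150°, sin 150°) = (-0.8660, 0.5000); from cell (5,4)
  next x-line at t=0.8429, next y-line at t=1.1600; Δt_x=1.1547, Δt_y=2.0000
    x: enter (4,4) at t=0.8429
    y: enter (4,5) at t=1.1600
    x: enter (3,5) at t=1.9976
    x: enter (2,5) at t=3.1523
    y: enter (2,6) at t=3.1600 ← occupied
  → r_3 = 3.1600
beam 4: φ=90°, α=195°
  dir = (cos 195°, sin 195°) = (-0.9659, -0.2588); from cell (5,4)
  next x-line at t=0.7558, next y-line at t=1.6228; Δt_x=1.0353, Δt_y=3.8637
    x: enter (4,4) at t=0.7558
    y: enter (4,3) at t=1.6228
    x: enter (3,3) at t=1.7910 ← occupied
  → r_4 = 1.7910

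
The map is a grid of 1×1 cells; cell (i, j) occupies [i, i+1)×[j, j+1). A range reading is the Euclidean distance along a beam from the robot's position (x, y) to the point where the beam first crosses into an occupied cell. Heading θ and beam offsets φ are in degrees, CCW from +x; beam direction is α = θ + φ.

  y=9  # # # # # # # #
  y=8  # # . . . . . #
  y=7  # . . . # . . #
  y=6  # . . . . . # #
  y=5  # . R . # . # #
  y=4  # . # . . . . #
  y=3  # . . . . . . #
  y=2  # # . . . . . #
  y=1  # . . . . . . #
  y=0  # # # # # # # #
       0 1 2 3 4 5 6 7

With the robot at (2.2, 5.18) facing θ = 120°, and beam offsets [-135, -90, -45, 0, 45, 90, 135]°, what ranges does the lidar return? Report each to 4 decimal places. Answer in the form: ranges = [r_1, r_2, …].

ranges = [0.6955, 5.5426, 3.9548, 2.4000, 1.2423, 1.3856, 0.1863]

beam 1: φ=-135°, α=345°
  d=(0.9659,-0.2588)  start (2,5)  tX=0.8282 tY=0.6955  stride 1/|dx|=1.0353 1/|dy|=3.8637
    cross y-line → (2,4), t=0.6955 (wall)
  → r_1 = 0.6955
beam 2: φ=-90°, α=30°
  d=(0.8660,0.5000)  start (2,5)  tX=0.9238 tY=1.6400  stride 1/|dx|=1.1547 1/|dy|=2.0000
    cross x-line → (3,5), t=0.9238
    cross y-line → (3,6), t=1.6400
    cross x-line → (4,6), t=2.0785
    cross x-line → (5,6), t=3.2332
    cross y-line → (5,7), t=3.6400
    cross x-line → (6,7), t=4.3879
    cross x-line → (7,7), t=5.5426 (wall)
  → r_2 = 5.5426
beam 3: φ=-45°, α=75°
  d=(0.2588,0.9659)  start (2,5)  tX=3.0910 tY=0.8489  stride 1/|dx|=3.8637 1/|dy|=1.0353
    cross y-line → (2,6), t=0.8489
    cross y-line → (2,7), t=1.8842
    cross y-line → (2,8), t=2.9195
    cross x-line → (3,8), t=3.0910
    cross y-line → (3,9), t=3.9548 (wall)
  → r_3 = 3.9548
beam 4: φ=0°, α=120°
  d=(-0.5000,0.8660)  start (2,5)  tX=0.4000 tY=0.9469  stride 1/|dx|=2.0000 1/|dy|=1.1547
    cross x-line → (1,5), t=0.4000
    cross y-line → (1,6), t=0.9469
    cross y-line → (1,7), t=2.1016
    cross x-line → (0,7), t=2.4000 (wall)
  → r_4 = 2.4000
beam 5: φ=45°, α=165°
  d=(-0.9659,0.2588)  start (2,5)  tX=0.2071 tY=3.1682  stride 1/|dx|=1.0353 1/|dy|=3.8637
    cross x-line → (1,5), t=0.2071
    cross x-line → (0,5), t=1.2423 (wall)
  → r_5 = 1.2423
beam 6: φ=90°, α=210°
  d=(-0.8660,-0.5000)  start (2,5)  tX=0.2309 tY=0.3600  stride 1/|dx|=1.1547 1/|dy|=2.0000
    cross x-line → (1,5), t=0.2309
    cross y-line → (1,4), t=0.3600
    cross x-line → (0,4), t=1.3856 (wall)
  → r_6 = 1.3856
beam 7: φ=135°, α=255°
  d=(-0.2588,-0.9659)  start (2,5)  tX=0.7727 tY=0.1863  stride 1/|dx|=3.8637 1/|dy|=1.0353
    cross y-line → (2,4), t=0.1863 (wall)
  → r_7 = 0.1863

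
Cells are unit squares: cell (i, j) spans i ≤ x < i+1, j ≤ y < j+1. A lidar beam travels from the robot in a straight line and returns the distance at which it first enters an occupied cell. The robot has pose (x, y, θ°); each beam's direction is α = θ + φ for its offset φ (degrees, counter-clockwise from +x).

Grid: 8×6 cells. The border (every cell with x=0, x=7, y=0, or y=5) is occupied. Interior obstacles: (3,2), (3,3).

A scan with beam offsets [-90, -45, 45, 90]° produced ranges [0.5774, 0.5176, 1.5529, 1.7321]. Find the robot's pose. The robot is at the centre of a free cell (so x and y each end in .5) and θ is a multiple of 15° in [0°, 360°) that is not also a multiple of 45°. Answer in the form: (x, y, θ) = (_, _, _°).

(x, y, θ) = (2.5, 3.5, 60°)

Candidates: 22 free-cell centres × 16 headings = 352 poses. Raycast each; keep the one whose scan matches to 4 dp.
  (4.5, 4.5, 285°): beam 1 = 3.6235 ≠ 0.5774 ✗
  (4.5, 3.5, 150°): beam 1 = 1.7321 ≠ 0.5774 ✗
  (5.5, 2.5, 330°): beam 1 = 1.7321 ≠ 0.5774 ✗
  (5.5, 3.5, 195°): beam 1 = 1.5529 ≠ 0.5774 ✗
  …
  (2.5, 3.5, 60°): r_1=0.5774, r_2=0.5176, r_3=1.5529, r_4=1.7321 — all match ✓
Unique over the lattice → pose = (2.5, 3.5, 60°).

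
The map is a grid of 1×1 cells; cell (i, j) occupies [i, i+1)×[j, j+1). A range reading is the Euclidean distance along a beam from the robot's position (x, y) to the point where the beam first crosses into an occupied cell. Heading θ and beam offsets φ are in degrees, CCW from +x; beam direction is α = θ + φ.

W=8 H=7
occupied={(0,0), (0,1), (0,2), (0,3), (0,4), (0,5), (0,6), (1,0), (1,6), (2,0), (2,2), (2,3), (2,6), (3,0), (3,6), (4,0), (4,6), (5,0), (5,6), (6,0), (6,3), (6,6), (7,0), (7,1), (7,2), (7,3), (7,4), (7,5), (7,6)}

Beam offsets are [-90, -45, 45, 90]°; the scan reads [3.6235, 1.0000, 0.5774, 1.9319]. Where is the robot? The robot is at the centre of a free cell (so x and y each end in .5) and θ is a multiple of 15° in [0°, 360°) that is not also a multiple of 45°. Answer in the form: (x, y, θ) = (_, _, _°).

Enumerate (i+0.5, j+0.5, θ) over the 27 free cells and 16 admissible headings. For each, cast all 4 beams and compare to the given ranges.
  (5.5, 4.5, 30°): beam 1 = 1.0000 ≠ 3.6235 ✗
  (4.5, 5.5, 105°): beam 1 = 1.9319 ≠ 3.6235 ✗
  (5.5, 1.5, 255°): beam 1 = 2.5882 ≠ 3.6235 ✗
  (2.5, 1.5, 300°): beam 1 = 1.0000 ≠ 3.6235 ✗
  …
  (3.5, 5.5, 75°): r_1=3.6235, r_2=1.0000, r_3=0.5774, r_4=1.9319 — all match ✓
No second candidate reproduces the full scan.

(x, y, θ) = (3.5, 5.5, 75°)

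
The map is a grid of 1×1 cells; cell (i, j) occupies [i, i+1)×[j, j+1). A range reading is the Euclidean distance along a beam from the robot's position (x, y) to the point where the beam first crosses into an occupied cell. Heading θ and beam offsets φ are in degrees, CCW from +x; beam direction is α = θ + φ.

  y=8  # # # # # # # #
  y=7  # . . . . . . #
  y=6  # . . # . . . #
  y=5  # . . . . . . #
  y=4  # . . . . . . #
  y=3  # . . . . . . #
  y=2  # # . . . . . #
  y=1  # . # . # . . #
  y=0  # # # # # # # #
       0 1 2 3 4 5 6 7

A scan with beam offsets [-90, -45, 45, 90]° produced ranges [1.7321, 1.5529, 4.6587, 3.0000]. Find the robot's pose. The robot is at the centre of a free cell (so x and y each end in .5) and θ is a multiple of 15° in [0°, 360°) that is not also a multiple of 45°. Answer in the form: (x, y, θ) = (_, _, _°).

Enumerate (i+0.5, j+0.5, θ) over the 38 free cells and 16 admissible headings. For each, cast all 4 beams and compare to the given ranges.
  (2.5, 7.5, 255°): beam 1 = 1.5529 ≠ 1.7321 ✗
  (6.5, 3.5, 345°): beam 1 = 2.5882 ≠ 1.7321 ✗
  (4.5, 6.5, 75°): beam 1 = 2.5882 ≠ 1.7321 ✗
  (5.5, 6.5, 30°): beam 1 = 3.0000 ≠ 1.7321 ✗
  (4.5, 4.5, 60°): beam 1 = 2.8868 ≠ 1.7321 ✗
  …
  (5.5, 6.5, 210°): r_1=1.7321, r_2=1.5529, r_3=4.6587, r_4=3.0000 — all match ✓
No second candidate reproduces the full scan.

(x, y, θ) = (5.5, 6.5, 210°)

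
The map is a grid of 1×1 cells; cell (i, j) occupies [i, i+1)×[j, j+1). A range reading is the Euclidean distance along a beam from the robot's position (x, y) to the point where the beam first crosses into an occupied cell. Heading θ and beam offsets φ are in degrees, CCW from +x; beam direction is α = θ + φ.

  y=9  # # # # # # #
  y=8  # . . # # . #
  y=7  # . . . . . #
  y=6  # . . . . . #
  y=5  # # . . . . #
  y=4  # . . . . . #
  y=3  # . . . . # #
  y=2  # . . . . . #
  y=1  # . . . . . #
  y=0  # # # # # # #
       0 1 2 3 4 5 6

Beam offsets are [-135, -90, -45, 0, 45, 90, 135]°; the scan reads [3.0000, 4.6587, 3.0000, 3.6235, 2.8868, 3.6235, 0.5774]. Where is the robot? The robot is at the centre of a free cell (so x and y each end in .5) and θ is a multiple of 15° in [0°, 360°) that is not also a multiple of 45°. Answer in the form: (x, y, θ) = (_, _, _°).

Enumerate (i+0.5, j+0.5, θ) over the 36 free cells and 16 admissible headings. For each, cast all 7 beams and compare to the given ranges.
  (2.5, 5.5, 255°): beam 2 = 0.5176 ≠ 4.6587 ✗
  (1.5, 7.5, 285°): beam 1 = 0.5774 ≠ 3.0000 ✗
  (4.5, 4.5, 150°): beam 1 = 1.5529 ≠ 3.0000 ✗
  (2.5, 4.5, 30°): beam 1 = 3.6235 ≠ 3.0000 ✗
  …
  (2.5, 5.5, 15°): r_1=3.0000, r_2=4.6587, r_3=3.0000, r_4=3.6235, r_5=2.8868, r_6=3.6235, r_7=0.5774 — all match ✓
Only this pose fits every beam.

(x, y, θ) = (2.5, 5.5, 15°)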